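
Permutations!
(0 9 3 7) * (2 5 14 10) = (0 9 3 7)(2 5 14 10) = [9, 1, 5, 7, 4, 14, 6, 0, 8, 3, 2, 11, 12, 13, 10]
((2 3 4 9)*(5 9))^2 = (2 4 9 3 5)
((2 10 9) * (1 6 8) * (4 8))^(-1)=((1 6 4 8)(2 10 9))^(-1)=(1 8 4 6)(2 9 10)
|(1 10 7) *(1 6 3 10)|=|(3 10 7 6)|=4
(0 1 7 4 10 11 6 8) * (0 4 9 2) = [1, 7, 0, 3, 10, 5, 8, 9, 4, 2, 11, 6] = (0 1 7 9 2)(4 10 11 6 8)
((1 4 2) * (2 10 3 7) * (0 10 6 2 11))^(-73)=((0 10 3 7 11)(1 4 6 2))^(-73)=(0 3 11 10 7)(1 2 6 4)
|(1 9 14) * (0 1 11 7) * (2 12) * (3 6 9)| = 8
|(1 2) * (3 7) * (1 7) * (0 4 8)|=12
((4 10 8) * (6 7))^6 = (10)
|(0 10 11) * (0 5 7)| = |(0 10 11 5 7)| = 5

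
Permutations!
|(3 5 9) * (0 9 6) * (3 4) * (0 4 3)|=|(0 9 3 5 6 4)|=6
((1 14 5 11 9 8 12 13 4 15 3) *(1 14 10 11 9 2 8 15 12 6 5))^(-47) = ((1 10 11 2 8 6 5 9 15 3 14)(4 12 13))^(-47) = (1 15 6 11 14 9 8 10 3 5 2)(4 12 13)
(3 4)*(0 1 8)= (0 1 8)(3 4)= [1, 8, 2, 4, 3, 5, 6, 7, 0]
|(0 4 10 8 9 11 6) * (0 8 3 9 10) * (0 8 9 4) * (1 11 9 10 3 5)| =15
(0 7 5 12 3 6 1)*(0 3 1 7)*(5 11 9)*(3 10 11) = (1 10 11 9 5 12)(3 6 7) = [0, 10, 2, 6, 4, 12, 7, 3, 8, 5, 11, 9, 1]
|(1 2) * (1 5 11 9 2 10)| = 4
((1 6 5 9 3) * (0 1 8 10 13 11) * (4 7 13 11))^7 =(0 10 3 5 1 11 8 9 6)(4 7 13)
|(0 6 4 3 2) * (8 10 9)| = 15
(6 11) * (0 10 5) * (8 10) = (0 8 10 5)(6 11) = [8, 1, 2, 3, 4, 0, 11, 7, 10, 9, 5, 6]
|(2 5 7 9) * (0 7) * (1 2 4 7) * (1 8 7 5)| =6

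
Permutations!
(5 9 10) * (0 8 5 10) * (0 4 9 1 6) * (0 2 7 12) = [8, 6, 7, 3, 9, 1, 2, 12, 5, 4, 10, 11, 0] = (0 8 5 1 6 2 7 12)(4 9)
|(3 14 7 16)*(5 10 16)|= 6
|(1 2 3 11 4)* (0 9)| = 10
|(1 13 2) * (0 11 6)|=3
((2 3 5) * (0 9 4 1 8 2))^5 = (0 2 4 5 8 9 3 1)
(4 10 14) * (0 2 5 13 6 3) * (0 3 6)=(0 2 5 13)(4 10 14)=[2, 1, 5, 3, 10, 13, 6, 7, 8, 9, 14, 11, 12, 0, 4]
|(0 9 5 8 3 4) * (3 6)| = 7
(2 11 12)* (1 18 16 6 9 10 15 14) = (1 18 16 6 9 10 15 14)(2 11 12) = [0, 18, 11, 3, 4, 5, 9, 7, 8, 10, 15, 12, 2, 13, 1, 14, 6, 17, 16]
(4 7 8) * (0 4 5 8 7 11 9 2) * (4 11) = (0 11 9 2)(5 8) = [11, 1, 0, 3, 4, 8, 6, 7, 5, 2, 10, 9]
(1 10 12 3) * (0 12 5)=[12, 10, 2, 1, 4, 0, 6, 7, 8, 9, 5, 11, 3]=(0 12 3 1 10 5)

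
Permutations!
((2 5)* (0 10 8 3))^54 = ((0 10 8 3)(2 5))^54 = (0 8)(3 10)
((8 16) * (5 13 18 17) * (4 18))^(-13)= ((4 18 17 5 13)(8 16))^(-13)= (4 17 13 18 5)(8 16)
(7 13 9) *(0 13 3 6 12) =(0 13 9 7 3 6 12) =[13, 1, 2, 6, 4, 5, 12, 3, 8, 7, 10, 11, 0, 9]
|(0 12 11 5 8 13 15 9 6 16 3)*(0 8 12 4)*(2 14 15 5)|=12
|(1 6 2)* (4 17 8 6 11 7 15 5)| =10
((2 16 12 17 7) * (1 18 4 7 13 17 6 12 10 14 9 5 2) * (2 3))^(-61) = (1 7 4 18)(2 10 9 3 16 14 5)(6 12)(13 17)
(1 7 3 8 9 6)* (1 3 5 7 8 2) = [0, 8, 1, 2, 4, 7, 3, 5, 9, 6] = (1 8 9 6 3 2)(5 7)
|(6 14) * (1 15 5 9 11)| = 10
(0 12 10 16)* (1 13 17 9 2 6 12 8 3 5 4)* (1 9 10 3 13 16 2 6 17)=[8, 16, 17, 5, 9, 4, 12, 7, 13, 6, 2, 11, 3, 1, 14, 15, 0, 10]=(0 8 13 1 16)(2 17 10)(3 5 4 9 6 12)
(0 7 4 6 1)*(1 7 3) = [3, 0, 2, 1, 6, 5, 7, 4] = (0 3 1)(4 6 7)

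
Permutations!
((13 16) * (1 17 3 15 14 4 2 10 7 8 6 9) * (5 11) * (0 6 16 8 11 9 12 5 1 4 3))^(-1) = (0 17 1 11 7 10 2 4 9 5 12 6)(3 14 15)(8 13 16)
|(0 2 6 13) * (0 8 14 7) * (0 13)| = 12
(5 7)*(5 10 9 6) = (5 7 10 9 6) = [0, 1, 2, 3, 4, 7, 5, 10, 8, 6, 9]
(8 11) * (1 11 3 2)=(1 11 8 3 2)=[0, 11, 1, 2, 4, 5, 6, 7, 3, 9, 10, 8]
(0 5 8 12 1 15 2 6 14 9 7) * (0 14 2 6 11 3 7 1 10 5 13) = [13, 15, 11, 7, 4, 8, 2, 14, 12, 1, 5, 3, 10, 0, 9, 6] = (0 13)(1 15 6 2 11 3 7 14 9)(5 8 12 10)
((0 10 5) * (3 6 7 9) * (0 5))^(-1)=(0 10)(3 9 7 6)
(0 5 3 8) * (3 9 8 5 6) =(0 6 3 5 9 8) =[6, 1, 2, 5, 4, 9, 3, 7, 0, 8]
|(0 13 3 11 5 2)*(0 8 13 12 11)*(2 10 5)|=14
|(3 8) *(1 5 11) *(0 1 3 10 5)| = |(0 1)(3 8 10 5 11)| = 10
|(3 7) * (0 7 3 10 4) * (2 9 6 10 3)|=8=|(0 7 3 2 9 6 10 4)|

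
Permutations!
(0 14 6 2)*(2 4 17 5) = [14, 1, 0, 3, 17, 2, 4, 7, 8, 9, 10, 11, 12, 13, 6, 15, 16, 5] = (0 14 6 4 17 5 2)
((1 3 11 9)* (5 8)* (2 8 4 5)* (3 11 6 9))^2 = (1 3 9 11 6)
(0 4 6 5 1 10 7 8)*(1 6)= (0 4 1 10 7 8)(5 6)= [4, 10, 2, 3, 1, 6, 5, 8, 0, 9, 7]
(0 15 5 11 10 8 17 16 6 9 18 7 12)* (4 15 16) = (0 16 6 9 18 7 12)(4 15 5 11 10 8 17) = [16, 1, 2, 3, 15, 11, 9, 12, 17, 18, 8, 10, 0, 13, 14, 5, 6, 4, 7]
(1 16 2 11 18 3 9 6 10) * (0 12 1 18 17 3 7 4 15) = (0 12 1 16 2 11 17 3 9 6 10 18 7 4 15) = [12, 16, 11, 9, 15, 5, 10, 4, 8, 6, 18, 17, 1, 13, 14, 0, 2, 3, 7]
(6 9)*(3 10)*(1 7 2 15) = (1 7 2 15)(3 10)(6 9) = [0, 7, 15, 10, 4, 5, 9, 2, 8, 6, 3, 11, 12, 13, 14, 1]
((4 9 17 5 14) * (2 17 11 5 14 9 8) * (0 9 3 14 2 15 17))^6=((0 9 11 5 3 14 4 8 15 17 2))^6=(0 4 9 8 11 15 5 17 3 2 14)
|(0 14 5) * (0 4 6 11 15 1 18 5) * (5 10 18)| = 6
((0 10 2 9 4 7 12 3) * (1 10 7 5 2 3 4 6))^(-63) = ((0 7 12 4 5 2 9 6 1 10 3))^(-63) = (0 4 9 10 7 5 6 3 12 2 1)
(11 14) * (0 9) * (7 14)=(0 9)(7 14 11)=[9, 1, 2, 3, 4, 5, 6, 14, 8, 0, 10, 7, 12, 13, 11]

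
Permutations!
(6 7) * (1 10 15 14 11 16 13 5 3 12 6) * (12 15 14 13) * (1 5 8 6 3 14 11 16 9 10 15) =[0, 15, 2, 1, 4, 14, 7, 5, 6, 10, 11, 9, 3, 8, 16, 13, 12] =(1 15 13 8 6 7 5 14 16 12 3)(9 10 11)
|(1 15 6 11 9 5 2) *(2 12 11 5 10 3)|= 10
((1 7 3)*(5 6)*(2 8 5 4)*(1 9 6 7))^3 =(2 7 6 8 3 4 5 9)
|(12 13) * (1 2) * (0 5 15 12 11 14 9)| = |(0 5 15 12 13 11 14 9)(1 2)| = 8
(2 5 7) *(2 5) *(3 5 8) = [0, 1, 2, 5, 4, 7, 6, 8, 3] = (3 5 7 8)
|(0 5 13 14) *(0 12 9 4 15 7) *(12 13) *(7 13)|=9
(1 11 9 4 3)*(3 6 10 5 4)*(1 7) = (1 11 9 3 7)(4 6 10 5) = [0, 11, 2, 7, 6, 4, 10, 1, 8, 3, 5, 9]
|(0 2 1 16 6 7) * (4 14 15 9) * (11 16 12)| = 8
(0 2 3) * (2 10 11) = (0 10 11 2 3) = [10, 1, 3, 0, 4, 5, 6, 7, 8, 9, 11, 2]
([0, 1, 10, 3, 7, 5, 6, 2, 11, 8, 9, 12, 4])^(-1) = (2 7 4 12 11 8 9 10)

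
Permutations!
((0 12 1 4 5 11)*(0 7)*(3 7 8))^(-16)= (0 1 5 8 7 12 4 11 3)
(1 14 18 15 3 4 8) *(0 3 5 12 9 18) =[3, 14, 2, 4, 8, 12, 6, 7, 1, 18, 10, 11, 9, 13, 0, 5, 16, 17, 15] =(0 3 4 8 1 14)(5 12 9 18 15)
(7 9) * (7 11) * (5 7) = (5 7 9 11) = [0, 1, 2, 3, 4, 7, 6, 9, 8, 11, 10, 5]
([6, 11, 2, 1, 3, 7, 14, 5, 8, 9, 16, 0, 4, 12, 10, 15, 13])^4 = (0 16 3 6 13 1 14 12 11 10 4)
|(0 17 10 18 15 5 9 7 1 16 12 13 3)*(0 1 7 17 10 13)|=|(0 10 18 15 5 9 17 13 3 1 16 12)|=12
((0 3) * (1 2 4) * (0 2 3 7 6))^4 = (0 7 6) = ((0 7 6)(1 3 2 4))^4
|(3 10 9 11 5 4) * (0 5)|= |(0 5 4 3 10 9 11)|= 7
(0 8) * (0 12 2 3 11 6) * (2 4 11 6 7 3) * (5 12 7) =(0 8 7 3 6)(4 11 5 12) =[8, 1, 2, 6, 11, 12, 0, 3, 7, 9, 10, 5, 4]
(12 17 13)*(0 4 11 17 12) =[4, 1, 2, 3, 11, 5, 6, 7, 8, 9, 10, 17, 12, 0, 14, 15, 16, 13] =(0 4 11 17 13)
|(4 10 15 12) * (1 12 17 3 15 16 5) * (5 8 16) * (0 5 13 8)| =|(0 5 1 12 4 10 13 8 16)(3 15 17)| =9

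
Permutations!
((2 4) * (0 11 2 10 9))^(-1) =(0 9 10 4 2 11)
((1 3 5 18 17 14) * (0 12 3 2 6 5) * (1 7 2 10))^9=((0 12 3)(1 10)(2 6 5 18 17 14 7))^9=(1 10)(2 5 17 7 6 18 14)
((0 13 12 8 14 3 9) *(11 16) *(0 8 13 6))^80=((0 6)(3 9 8 14)(11 16)(12 13))^80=(16)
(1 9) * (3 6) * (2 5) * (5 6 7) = (1 9)(2 6 3 7 5) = [0, 9, 6, 7, 4, 2, 3, 5, 8, 1]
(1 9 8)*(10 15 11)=(1 9 8)(10 15 11)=[0, 9, 2, 3, 4, 5, 6, 7, 1, 8, 15, 10, 12, 13, 14, 11]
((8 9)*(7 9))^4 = (7 9 8)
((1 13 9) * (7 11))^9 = (13)(7 11)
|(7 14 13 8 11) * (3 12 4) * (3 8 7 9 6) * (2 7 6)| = |(2 7 14 13 6 3 12 4 8 11 9)| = 11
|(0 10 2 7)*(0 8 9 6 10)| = 6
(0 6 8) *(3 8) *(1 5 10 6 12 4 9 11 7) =(0 12 4 9 11 7 1 5 10 6 3 8) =[12, 5, 2, 8, 9, 10, 3, 1, 0, 11, 6, 7, 4]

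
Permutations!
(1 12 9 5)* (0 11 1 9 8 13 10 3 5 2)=(0 11 1 12 8 13 10 3 5 9 2)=[11, 12, 0, 5, 4, 9, 6, 7, 13, 2, 3, 1, 8, 10]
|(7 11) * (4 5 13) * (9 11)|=|(4 5 13)(7 9 11)|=3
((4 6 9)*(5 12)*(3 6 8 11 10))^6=(12)(3 10 11 8 4 9 6)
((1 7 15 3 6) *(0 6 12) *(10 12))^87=(0 12 10 3 15 7 1 6)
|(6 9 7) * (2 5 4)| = 3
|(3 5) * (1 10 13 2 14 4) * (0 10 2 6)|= 4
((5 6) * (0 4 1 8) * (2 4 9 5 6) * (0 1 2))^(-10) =((0 9 5)(1 8)(2 4))^(-10) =(0 5 9)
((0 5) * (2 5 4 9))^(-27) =(0 2 4 5 9)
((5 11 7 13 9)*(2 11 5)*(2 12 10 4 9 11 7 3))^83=((2 7 13 11 3)(4 9 12 10))^83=(2 11 7 3 13)(4 10 12 9)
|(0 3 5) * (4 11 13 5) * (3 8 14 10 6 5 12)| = 30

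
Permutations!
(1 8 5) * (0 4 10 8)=(0 4 10 8 5 1)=[4, 0, 2, 3, 10, 1, 6, 7, 5, 9, 8]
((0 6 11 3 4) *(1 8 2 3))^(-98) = (0 3 8 11)(1 6 4 2)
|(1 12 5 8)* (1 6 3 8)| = |(1 12 5)(3 8 6)| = 3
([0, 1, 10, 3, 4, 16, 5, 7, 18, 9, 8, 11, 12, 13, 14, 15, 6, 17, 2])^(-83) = [0, 1, 10, 3, 4, 16, 5, 7, 18, 9, 8, 11, 12, 13, 14, 15, 6, 17, 2]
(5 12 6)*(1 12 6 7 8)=(1 12 7 8)(5 6)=[0, 12, 2, 3, 4, 6, 5, 8, 1, 9, 10, 11, 7]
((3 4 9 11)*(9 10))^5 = ((3 4 10 9 11))^5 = (11)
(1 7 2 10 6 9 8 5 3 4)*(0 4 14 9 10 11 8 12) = (0 4 1 7 2 11 8 5 3 14 9 12)(6 10) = [4, 7, 11, 14, 1, 3, 10, 2, 5, 12, 6, 8, 0, 13, 9]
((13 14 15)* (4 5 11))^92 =(4 11 5)(13 15 14)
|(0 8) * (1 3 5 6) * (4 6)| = 10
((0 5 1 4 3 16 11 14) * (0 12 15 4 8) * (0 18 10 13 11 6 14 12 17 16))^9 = ((0 5 1 8 18 10 13 11 12 15 4 3)(6 14 17 16))^9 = (0 15 13 8)(1 3 12 10)(4 11 18 5)(6 14 17 16)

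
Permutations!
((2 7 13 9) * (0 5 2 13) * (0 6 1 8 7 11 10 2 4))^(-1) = (0 4 5)(1 6 7 8)(2 10 11)(9 13)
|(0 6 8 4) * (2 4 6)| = 6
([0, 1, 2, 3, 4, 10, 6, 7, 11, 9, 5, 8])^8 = [0, 1, 2, 3, 4, 5, 6, 7, 8, 9, 10, 11]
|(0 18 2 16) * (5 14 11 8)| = 4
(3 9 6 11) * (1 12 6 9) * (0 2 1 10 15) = (0 2 1 12 6 11 3 10 15) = [2, 12, 1, 10, 4, 5, 11, 7, 8, 9, 15, 3, 6, 13, 14, 0]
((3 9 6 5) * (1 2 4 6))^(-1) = ((1 2 4 6 5 3 9))^(-1) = (1 9 3 5 6 4 2)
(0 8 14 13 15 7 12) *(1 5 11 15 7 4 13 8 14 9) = (0 14 8 9 1 5 11 15 4 13 7 12) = [14, 5, 2, 3, 13, 11, 6, 12, 9, 1, 10, 15, 0, 7, 8, 4]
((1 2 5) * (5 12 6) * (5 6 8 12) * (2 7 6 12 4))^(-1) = ((1 7 6 12 8 4 2 5))^(-1) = (1 5 2 4 8 12 6 7)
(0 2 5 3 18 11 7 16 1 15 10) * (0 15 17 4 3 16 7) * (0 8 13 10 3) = (0 2 5 16 1 17 4)(3 18 11 8 13 10 15) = [2, 17, 5, 18, 0, 16, 6, 7, 13, 9, 15, 8, 12, 10, 14, 3, 1, 4, 11]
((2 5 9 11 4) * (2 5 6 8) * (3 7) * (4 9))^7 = ((2 6 8)(3 7)(4 5)(9 11))^7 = (2 6 8)(3 7)(4 5)(9 11)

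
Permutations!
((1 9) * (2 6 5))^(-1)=(1 9)(2 5 6)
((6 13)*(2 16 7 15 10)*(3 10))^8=((2 16 7 15 3 10)(6 13))^8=(2 7 3)(10 16 15)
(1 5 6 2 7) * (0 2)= (0 2 7 1 5 6)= [2, 5, 7, 3, 4, 6, 0, 1]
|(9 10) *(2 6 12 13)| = |(2 6 12 13)(9 10)| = 4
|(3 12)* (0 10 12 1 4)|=6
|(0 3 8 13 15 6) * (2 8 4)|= 8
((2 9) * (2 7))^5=((2 9 7))^5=(2 7 9)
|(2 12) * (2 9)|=3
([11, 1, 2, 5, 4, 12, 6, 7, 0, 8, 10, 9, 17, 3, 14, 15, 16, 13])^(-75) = (17)(0 11 9 8)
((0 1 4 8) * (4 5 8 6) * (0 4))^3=(0 8)(1 4)(5 6)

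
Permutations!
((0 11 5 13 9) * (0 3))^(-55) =((0 11 5 13 9 3))^(-55) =(0 3 9 13 5 11)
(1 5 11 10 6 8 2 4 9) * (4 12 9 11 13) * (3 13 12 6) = [0, 5, 6, 13, 11, 12, 8, 7, 2, 1, 3, 10, 9, 4] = (1 5 12 9)(2 6 8)(3 13 4 11 10)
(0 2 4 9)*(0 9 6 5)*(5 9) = [2, 1, 4, 3, 6, 0, 9, 7, 8, 5] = (0 2 4 6 9 5)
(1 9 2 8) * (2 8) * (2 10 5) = (1 9 8)(2 10 5) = [0, 9, 10, 3, 4, 2, 6, 7, 1, 8, 5]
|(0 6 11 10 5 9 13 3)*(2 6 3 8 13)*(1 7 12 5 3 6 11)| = 22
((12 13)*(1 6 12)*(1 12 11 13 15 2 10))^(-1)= ((1 6 11 13 12 15 2 10))^(-1)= (1 10 2 15 12 13 11 6)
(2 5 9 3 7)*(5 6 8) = (2 6 8 5 9 3 7) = [0, 1, 6, 7, 4, 9, 8, 2, 5, 3]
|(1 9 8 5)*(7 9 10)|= 6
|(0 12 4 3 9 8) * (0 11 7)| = |(0 12 4 3 9 8 11 7)| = 8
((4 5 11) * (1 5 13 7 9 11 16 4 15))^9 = (16)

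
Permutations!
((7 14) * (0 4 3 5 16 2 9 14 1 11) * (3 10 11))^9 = (0 4 10 11)(1 3 5 16 2 9 14 7)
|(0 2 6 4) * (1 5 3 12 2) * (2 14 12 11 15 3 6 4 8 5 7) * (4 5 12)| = 30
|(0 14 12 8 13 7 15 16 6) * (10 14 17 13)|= |(0 17 13 7 15 16 6)(8 10 14 12)|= 28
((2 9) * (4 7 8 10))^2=(4 8)(7 10)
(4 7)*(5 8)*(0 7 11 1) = (0 7 4 11 1)(5 8) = [7, 0, 2, 3, 11, 8, 6, 4, 5, 9, 10, 1]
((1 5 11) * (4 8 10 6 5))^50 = ((1 4 8 10 6 5 11))^50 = (1 4 8 10 6 5 11)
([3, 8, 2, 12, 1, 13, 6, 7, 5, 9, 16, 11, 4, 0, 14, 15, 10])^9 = (0 3 12 4 1 8 5 13)(10 16)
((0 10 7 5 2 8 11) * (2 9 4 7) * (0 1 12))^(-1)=(0 12 1 11 8 2 10)(4 9 5 7)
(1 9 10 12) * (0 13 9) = [13, 0, 2, 3, 4, 5, 6, 7, 8, 10, 12, 11, 1, 9] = (0 13 9 10 12 1)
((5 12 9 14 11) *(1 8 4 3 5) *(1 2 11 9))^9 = ((1 8 4 3 5 12)(2 11)(9 14))^9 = (1 3)(2 11)(4 12)(5 8)(9 14)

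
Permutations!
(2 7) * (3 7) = (2 3 7) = [0, 1, 3, 7, 4, 5, 6, 2]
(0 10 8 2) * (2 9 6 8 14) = (0 10 14 2)(6 8 9) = [10, 1, 0, 3, 4, 5, 8, 7, 9, 6, 14, 11, 12, 13, 2]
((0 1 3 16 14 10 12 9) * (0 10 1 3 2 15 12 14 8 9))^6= (0 14 3 1 16 2 8 15 9 12 10)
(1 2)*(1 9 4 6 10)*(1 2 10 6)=(1 10 2 9 4)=[0, 10, 9, 3, 1, 5, 6, 7, 8, 4, 2]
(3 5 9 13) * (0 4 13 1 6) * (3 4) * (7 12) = [3, 6, 2, 5, 13, 9, 0, 12, 8, 1, 10, 11, 7, 4] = (0 3 5 9 1 6)(4 13)(7 12)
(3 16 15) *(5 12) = (3 16 15)(5 12) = [0, 1, 2, 16, 4, 12, 6, 7, 8, 9, 10, 11, 5, 13, 14, 3, 15]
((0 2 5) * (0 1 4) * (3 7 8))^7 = ((0 2 5 1 4)(3 7 8))^7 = (0 5 4 2 1)(3 7 8)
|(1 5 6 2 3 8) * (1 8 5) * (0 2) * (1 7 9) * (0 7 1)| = 7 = |(0 2 3 5 6 7 9)|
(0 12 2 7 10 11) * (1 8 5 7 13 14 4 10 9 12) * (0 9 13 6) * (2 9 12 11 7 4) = (0 1 8 5 4 10 7 13 14 2 6)(9 11 12) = [1, 8, 6, 3, 10, 4, 0, 13, 5, 11, 7, 12, 9, 14, 2]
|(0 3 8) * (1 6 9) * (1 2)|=12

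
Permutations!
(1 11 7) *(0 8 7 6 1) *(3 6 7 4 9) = (0 8 4 9 3 6 1 11 7) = [8, 11, 2, 6, 9, 5, 1, 0, 4, 3, 10, 7]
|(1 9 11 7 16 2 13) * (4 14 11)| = 9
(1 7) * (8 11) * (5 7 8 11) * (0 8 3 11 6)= (0 8 5 7 1 3 11 6)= [8, 3, 2, 11, 4, 7, 0, 1, 5, 9, 10, 6]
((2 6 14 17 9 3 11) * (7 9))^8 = ((2 6 14 17 7 9 3 11))^8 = (17)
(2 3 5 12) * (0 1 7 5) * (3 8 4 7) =(0 1 3)(2 8 4 7 5 12) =[1, 3, 8, 0, 7, 12, 6, 5, 4, 9, 10, 11, 2]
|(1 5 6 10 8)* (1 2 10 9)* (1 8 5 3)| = |(1 3)(2 10 5 6 9 8)| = 6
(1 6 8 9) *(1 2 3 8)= [0, 6, 3, 8, 4, 5, 1, 7, 9, 2]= (1 6)(2 3 8 9)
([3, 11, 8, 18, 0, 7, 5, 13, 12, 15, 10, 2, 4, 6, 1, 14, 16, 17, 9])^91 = (0 11 18 8 15 4 1 3 2 9 12 14)(5 6 13 7)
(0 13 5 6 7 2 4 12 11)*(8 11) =(0 13 5 6 7 2 4 12 8 11) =[13, 1, 4, 3, 12, 6, 7, 2, 11, 9, 10, 0, 8, 5]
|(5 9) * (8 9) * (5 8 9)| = 3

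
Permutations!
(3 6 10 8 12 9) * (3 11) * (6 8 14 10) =(3 8 12 9 11)(10 14) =[0, 1, 2, 8, 4, 5, 6, 7, 12, 11, 14, 3, 9, 13, 10]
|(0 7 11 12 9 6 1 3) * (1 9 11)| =4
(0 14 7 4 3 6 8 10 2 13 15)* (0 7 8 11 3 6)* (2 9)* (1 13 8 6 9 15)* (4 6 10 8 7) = [14, 13, 7, 0, 9, 5, 11, 6, 8, 2, 15, 3, 12, 1, 10, 4] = (0 14 10 15 4 9 2 7 6 11 3)(1 13)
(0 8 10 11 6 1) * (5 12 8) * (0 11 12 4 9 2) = (0 5 4 9 2)(1 11 6)(8 10 12) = [5, 11, 0, 3, 9, 4, 1, 7, 10, 2, 12, 6, 8]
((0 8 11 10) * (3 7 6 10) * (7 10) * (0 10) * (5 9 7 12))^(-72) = (5 6 9 12 7) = ((0 8 11 3)(5 9 7 6 12))^(-72)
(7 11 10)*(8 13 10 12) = (7 11 12 8 13 10) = [0, 1, 2, 3, 4, 5, 6, 11, 13, 9, 7, 12, 8, 10]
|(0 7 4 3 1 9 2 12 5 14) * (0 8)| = 11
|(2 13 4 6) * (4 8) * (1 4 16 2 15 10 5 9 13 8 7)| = 9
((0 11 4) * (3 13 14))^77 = (0 4 11)(3 14 13)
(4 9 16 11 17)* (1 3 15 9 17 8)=[0, 3, 2, 15, 17, 5, 6, 7, 1, 16, 10, 8, 12, 13, 14, 9, 11, 4]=(1 3 15 9 16 11 8)(4 17)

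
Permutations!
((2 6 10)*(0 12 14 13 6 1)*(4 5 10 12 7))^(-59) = ((0 7 4 5 10 2 1)(6 12 14 13))^(-59) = (0 10 7 2 4 1 5)(6 12 14 13)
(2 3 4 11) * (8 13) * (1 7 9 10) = (1 7 9 10)(2 3 4 11)(8 13) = [0, 7, 3, 4, 11, 5, 6, 9, 13, 10, 1, 2, 12, 8]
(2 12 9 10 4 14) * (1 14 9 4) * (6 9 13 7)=(1 14 2 12 4 13 7 6 9 10)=[0, 14, 12, 3, 13, 5, 9, 6, 8, 10, 1, 11, 4, 7, 2]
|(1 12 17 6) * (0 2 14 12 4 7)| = 9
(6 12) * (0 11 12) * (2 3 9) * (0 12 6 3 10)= (0 11 6 12 3 9 2 10)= [11, 1, 10, 9, 4, 5, 12, 7, 8, 2, 0, 6, 3]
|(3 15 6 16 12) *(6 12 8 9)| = |(3 15 12)(6 16 8 9)| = 12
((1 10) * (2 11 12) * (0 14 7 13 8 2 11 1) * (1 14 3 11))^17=((0 3 11 12 1 10)(2 14 7 13 8))^17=(0 10 1 12 11 3)(2 7 8 14 13)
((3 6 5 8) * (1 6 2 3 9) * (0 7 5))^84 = (9)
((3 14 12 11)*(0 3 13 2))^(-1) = (0 2 13 11 12 14 3)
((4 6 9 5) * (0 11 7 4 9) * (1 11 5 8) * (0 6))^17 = ((0 5 9 8 1 11 7 4))^17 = (0 5 9 8 1 11 7 4)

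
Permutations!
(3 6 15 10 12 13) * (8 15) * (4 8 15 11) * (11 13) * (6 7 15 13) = (3 7 15 10 12 11 4 8 6 13) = [0, 1, 2, 7, 8, 5, 13, 15, 6, 9, 12, 4, 11, 3, 14, 10]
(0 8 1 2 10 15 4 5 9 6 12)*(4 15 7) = [8, 2, 10, 3, 5, 9, 12, 4, 1, 6, 7, 11, 0, 13, 14, 15] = (15)(0 8 1 2 10 7 4 5 9 6 12)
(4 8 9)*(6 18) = (4 8 9)(6 18) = [0, 1, 2, 3, 8, 5, 18, 7, 9, 4, 10, 11, 12, 13, 14, 15, 16, 17, 6]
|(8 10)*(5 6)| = 2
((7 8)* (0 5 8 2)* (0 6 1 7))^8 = (0 8 5)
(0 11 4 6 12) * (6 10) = (0 11 4 10 6 12) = [11, 1, 2, 3, 10, 5, 12, 7, 8, 9, 6, 4, 0]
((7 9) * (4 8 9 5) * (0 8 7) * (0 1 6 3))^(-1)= ((0 8 9 1 6 3)(4 7 5))^(-1)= (0 3 6 1 9 8)(4 5 7)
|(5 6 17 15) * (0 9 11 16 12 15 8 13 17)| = |(0 9 11 16 12 15 5 6)(8 13 17)| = 24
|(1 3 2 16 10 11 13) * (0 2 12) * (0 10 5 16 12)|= |(0 2 12 10 11 13 1 3)(5 16)|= 8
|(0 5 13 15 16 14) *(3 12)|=|(0 5 13 15 16 14)(3 12)|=6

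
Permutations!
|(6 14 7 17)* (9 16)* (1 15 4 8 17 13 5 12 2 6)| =70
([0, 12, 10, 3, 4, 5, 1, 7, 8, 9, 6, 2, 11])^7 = [0, 12, 10, 3, 4, 5, 1, 7, 8, 9, 6, 2, 11]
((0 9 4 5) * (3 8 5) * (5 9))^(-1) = (0 5)(3 4 9 8)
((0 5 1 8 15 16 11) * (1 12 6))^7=(0 16 8 6 5 11 15 1 12)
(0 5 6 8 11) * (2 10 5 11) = [11, 1, 10, 3, 4, 6, 8, 7, 2, 9, 5, 0] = (0 11)(2 10 5 6 8)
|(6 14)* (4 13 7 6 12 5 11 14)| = 4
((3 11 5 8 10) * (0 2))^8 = ((0 2)(3 11 5 8 10))^8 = (3 8 11 10 5)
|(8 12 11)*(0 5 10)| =|(0 5 10)(8 12 11)| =3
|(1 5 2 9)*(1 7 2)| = |(1 5)(2 9 7)| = 6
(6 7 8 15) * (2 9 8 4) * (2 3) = [0, 1, 9, 2, 3, 5, 7, 4, 15, 8, 10, 11, 12, 13, 14, 6] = (2 9 8 15 6 7 4 3)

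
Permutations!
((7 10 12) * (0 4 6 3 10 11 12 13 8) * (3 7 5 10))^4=((0 4 6 7 11 12 5 10 13 8))^4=(0 11 13 6 5)(4 12 8 7 10)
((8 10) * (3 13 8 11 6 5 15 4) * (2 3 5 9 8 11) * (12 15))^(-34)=((2 3 13 11 6 9 8 10)(4 5 12 15))^(-34)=(2 8 6 13)(3 10 9 11)(4 12)(5 15)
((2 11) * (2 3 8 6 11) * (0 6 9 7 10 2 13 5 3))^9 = (2 13 5 3 8 9 7 10)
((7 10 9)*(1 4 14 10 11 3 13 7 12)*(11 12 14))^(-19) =(1 11 13 12 4 3 7)(9 10 14)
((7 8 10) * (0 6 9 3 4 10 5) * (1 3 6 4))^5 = ((0 4 10 7 8 5)(1 3)(6 9))^5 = (0 5 8 7 10 4)(1 3)(6 9)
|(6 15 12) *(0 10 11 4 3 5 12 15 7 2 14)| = |(15)(0 10 11 4 3 5 12 6 7 2 14)| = 11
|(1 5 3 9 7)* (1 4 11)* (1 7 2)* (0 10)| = 30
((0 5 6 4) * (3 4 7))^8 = (0 6 3)(4 5 7)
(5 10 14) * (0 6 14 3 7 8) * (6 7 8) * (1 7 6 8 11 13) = [6, 7, 2, 11, 4, 10, 14, 8, 0, 9, 3, 13, 12, 1, 5] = (0 6 14 5 10 3 11 13 1 7 8)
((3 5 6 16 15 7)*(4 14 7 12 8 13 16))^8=(3 6 14)(4 7 5)(8 15 13 12 16)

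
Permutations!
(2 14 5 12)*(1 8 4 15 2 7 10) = (1 8 4 15 2 14 5 12 7 10) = [0, 8, 14, 3, 15, 12, 6, 10, 4, 9, 1, 11, 7, 13, 5, 2]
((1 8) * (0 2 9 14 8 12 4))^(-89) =((0 2 9 14 8 1 12 4))^(-89) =(0 4 12 1 8 14 9 2)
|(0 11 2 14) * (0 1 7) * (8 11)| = 7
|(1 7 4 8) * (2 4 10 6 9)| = 8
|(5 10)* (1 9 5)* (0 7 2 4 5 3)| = 9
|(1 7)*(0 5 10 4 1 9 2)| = |(0 5 10 4 1 7 9 2)| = 8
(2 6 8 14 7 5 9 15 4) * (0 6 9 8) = (0 6)(2 9 15 4)(5 8 14 7) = [6, 1, 9, 3, 2, 8, 0, 5, 14, 15, 10, 11, 12, 13, 7, 4]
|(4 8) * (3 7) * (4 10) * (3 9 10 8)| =|(3 7 9 10 4)| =5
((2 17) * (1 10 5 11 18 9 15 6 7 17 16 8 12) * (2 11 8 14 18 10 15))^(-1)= (1 12 8 5 10 11 17 7 6 15)(2 9 18 14 16)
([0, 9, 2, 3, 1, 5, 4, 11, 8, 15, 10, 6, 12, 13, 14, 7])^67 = [0, 11, 2, 3, 7, 5, 15, 1, 8, 6, 10, 9, 12, 13, 14, 4]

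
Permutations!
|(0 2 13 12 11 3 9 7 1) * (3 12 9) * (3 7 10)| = 8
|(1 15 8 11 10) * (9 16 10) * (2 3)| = 14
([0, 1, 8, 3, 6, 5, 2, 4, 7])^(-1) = (2 6 4 7 8)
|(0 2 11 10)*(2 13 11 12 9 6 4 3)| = 12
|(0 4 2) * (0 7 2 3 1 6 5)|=6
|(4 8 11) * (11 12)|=|(4 8 12 11)|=4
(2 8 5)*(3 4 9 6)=[0, 1, 8, 4, 9, 2, 3, 7, 5, 6]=(2 8 5)(3 4 9 6)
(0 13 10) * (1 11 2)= [13, 11, 1, 3, 4, 5, 6, 7, 8, 9, 0, 2, 12, 10]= (0 13 10)(1 11 2)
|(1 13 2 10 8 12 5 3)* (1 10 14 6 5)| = |(1 13 2 14 6 5 3 10 8 12)| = 10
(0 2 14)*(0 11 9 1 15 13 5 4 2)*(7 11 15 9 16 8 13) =(1 9)(2 14 15 7 11 16 8 13 5 4) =[0, 9, 14, 3, 2, 4, 6, 11, 13, 1, 10, 16, 12, 5, 15, 7, 8]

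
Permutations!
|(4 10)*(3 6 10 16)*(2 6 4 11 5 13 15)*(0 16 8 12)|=|(0 16 3 4 8 12)(2 6 10 11 5 13 15)|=42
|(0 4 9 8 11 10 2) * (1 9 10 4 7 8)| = |(0 7 8 11 4 10 2)(1 9)| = 14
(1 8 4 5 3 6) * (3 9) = [0, 8, 2, 6, 5, 9, 1, 7, 4, 3] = (1 8 4 5 9 3 6)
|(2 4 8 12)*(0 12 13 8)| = |(0 12 2 4)(8 13)| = 4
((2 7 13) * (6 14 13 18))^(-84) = ((2 7 18 6 14 13))^(-84) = (18)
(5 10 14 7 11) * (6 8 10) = [0, 1, 2, 3, 4, 6, 8, 11, 10, 9, 14, 5, 12, 13, 7] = (5 6 8 10 14 7 11)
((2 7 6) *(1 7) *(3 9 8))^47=((1 7 6 2)(3 9 8))^47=(1 2 6 7)(3 8 9)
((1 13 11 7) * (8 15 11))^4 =((1 13 8 15 11 7))^4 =(1 11 8)(7 15 13)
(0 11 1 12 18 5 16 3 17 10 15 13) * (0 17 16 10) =(0 11 1 12 18 5 10 15 13 17)(3 16) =[11, 12, 2, 16, 4, 10, 6, 7, 8, 9, 15, 1, 18, 17, 14, 13, 3, 0, 5]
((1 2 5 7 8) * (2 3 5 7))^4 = ((1 3 5 2 7 8))^4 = (1 7 5)(2 3 8)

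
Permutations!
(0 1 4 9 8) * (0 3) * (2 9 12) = (0 1 4 12 2 9 8 3) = [1, 4, 9, 0, 12, 5, 6, 7, 3, 8, 10, 11, 2]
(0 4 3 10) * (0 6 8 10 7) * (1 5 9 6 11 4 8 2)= (0 8 10 11 4 3 7)(1 5 9 6 2)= [8, 5, 1, 7, 3, 9, 2, 0, 10, 6, 11, 4]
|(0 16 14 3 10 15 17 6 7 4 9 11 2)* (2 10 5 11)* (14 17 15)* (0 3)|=13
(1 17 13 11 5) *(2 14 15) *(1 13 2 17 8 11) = [0, 8, 14, 3, 4, 13, 6, 7, 11, 9, 10, 5, 12, 1, 15, 17, 16, 2] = (1 8 11 5 13)(2 14 15 17)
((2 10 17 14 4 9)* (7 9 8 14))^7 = (2 17 9 10 7)(4 8 14)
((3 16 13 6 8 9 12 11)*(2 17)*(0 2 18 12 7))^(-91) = (18)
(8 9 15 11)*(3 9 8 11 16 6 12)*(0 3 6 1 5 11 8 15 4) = (0 3 9 4)(1 5 11 8 15 16)(6 12) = [3, 5, 2, 9, 0, 11, 12, 7, 15, 4, 10, 8, 6, 13, 14, 16, 1]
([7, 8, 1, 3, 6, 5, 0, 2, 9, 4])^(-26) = [4, 7, 0, 3, 8, 5, 9, 6, 2, 1]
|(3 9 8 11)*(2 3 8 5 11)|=|(2 3 9 5 11 8)|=6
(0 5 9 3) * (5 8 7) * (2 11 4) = (0 8 7 5 9 3)(2 11 4) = [8, 1, 11, 0, 2, 9, 6, 5, 7, 3, 10, 4]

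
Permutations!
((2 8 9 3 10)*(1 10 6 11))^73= (1 10 2 8 9 3 6 11)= ((1 10 2 8 9 3 6 11))^73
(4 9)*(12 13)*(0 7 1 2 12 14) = [7, 2, 12, 3, 9, 5, 6, 1, 8, 4, 10, 11, 13, 14, 0] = (0 7 1 2 12 13 14)(4 9)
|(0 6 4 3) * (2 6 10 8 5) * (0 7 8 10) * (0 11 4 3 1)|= 12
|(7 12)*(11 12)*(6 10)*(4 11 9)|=|(4 11 12 7 9)(6 10)|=10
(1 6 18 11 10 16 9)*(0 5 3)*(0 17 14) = (0 5 3 17 14)(1 6 18 11 10 16 9) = [5, 6, 2, 17, 4, 3, 18, 7, 8, 1, 16, 10, 12, 13, 0, 15, 9, 14, 11]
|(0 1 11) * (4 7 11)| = 5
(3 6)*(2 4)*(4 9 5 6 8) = (2 9 5 6 3 8 4) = [0, 1, 9, 8, 2, 6, 3, 7, 4, 5]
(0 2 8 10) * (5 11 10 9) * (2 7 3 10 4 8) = (0 7 3 10)(4 8 9 5 11) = [7, 1, 2, 10, 8, 11, 6, 3, 9, 5, 0, 4]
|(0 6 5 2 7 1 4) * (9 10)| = 14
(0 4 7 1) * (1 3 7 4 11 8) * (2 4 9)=(0 11 8 1)(2 4 9)(3 7)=[11, 0, 4, 7, 9, 5, 6, 3, 1, 2, 10, 8]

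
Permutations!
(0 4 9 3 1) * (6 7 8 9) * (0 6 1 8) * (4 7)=(0 7)(1 6 4)(3 8 9)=[7, 6, 2, 8, 1, 5, 4, 0, 9, 3]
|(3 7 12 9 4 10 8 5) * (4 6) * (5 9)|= |(3 7 12 5)(4 10 8 9 6)|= 20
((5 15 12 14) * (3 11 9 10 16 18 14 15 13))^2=((3 11 9 10 16 18 14 5 13)(12 15))^2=(3 9 16 14 13 11 10 18 5)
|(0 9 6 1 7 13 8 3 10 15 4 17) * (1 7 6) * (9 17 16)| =22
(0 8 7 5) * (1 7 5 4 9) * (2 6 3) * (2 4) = (0 8 5)(1 7 2 6 3 4 9) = [8, 7, 6, 4, 9, 0, 3, 2, 5, 1]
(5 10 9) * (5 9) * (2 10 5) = (2 10) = [0, 1, 10, 3, 4, 5, 6, 7, 8, 9, 2]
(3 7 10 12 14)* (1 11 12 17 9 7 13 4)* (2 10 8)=[0, 11, 10, 13, 1, 5, 6, 8, 2, 7, 17, 12, 14, 4, 3, 15, 16, 9]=(1 11 12 14 3 13 4)(2 10 17 9 7 8)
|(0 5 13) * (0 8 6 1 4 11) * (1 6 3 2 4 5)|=|(0 1 5 13 8 3 2 4 11)|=9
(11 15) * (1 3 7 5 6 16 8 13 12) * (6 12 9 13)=[0, 3, 2, 7, 4, 12, 16, 5, 6, 13, 10, 15, 1, 9, 14, 11, 8]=(1 3 7 5 12)(6 16 8)(9 13)(11 15)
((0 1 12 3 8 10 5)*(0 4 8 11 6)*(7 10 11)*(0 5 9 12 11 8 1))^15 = ((1 11 6 5 4)(3 7 10 9 12))^15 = (12)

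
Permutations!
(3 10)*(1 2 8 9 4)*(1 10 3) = (1 2 8 9 4 10) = [0, 2, 8, 3, 10, 5, 6, 7, 9, 4, 1]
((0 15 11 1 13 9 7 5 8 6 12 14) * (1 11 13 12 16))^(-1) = ((0 15 13 9 7 5 8 6 16 1 12 14))^(-1) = (0 14 12 1 16 6 8 5 7 9 13 15)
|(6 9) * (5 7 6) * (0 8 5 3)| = |(0 8 5 7 6 9 3)| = 7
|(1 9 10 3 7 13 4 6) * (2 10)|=9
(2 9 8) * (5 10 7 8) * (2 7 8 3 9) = (3 9 5 10 8 7) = [0, 1, 2, 9, 4, 10, 6, 3, 7, 5, 8]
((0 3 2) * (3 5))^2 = ((0 5 3 2))^2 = (0 3)(2 5)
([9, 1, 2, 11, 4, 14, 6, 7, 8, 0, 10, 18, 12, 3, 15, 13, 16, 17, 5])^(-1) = [9, 1, 2, 13, 4, 18, 6, 7, 8, 0, 10, 3, 12, 15, 5, 14, 16, 17, 11]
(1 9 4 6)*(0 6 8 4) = [6, 9, 2, 3, 8, 5, 1, 7, 4, 0] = (0 6 1 9)(4 8)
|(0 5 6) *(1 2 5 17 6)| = |(0 17 6)(1 2 5)| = 3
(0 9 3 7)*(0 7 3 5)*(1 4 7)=(0 9 5)(1 4 7)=[9, 4, 2, 3, 7, 0, 6, 1, 8, 5]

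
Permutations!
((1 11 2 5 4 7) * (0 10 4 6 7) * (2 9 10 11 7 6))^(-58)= (0 9 4 11 10)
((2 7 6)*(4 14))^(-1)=(2 6 7)(4 14)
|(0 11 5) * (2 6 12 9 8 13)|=|(0 11 5)(2 6 12 9 8 13)|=6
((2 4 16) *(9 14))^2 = ((2 4 16)(9 14))^2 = (2 16 4)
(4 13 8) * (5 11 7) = (4 13 8)(5 11 7) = [0, 1, 2, 3, 13, 11, 6, 5, 4, 9, 10, 7, 12, 8]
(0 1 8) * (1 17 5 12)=(0 17 5 12 1 8)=[17, 8, 2, 3, 4, 12, 6, 7, 0, 9, 10, 11, 1, 13, 14, 15, 16, 5]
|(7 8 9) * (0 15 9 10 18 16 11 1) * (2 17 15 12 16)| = |(0 12 16 11 1)(2 17 15 9 7 8 10 18)| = 40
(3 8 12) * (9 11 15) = (3 8 12)(9 11 15) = [0, 1, 2, 8, 4, 5, 6, 7, 12, 11, 10, 15, 3, 13, 14, 9]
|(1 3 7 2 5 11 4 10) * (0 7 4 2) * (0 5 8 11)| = 12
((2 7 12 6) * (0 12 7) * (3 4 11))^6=(0 6)(2 12)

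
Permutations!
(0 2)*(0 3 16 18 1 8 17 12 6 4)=[2, 8, 3, 16, 0, 5, 4, 7, 17, 9, 10, 11, 6, 13, 14, 15, 18, 12, 1]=(0 2 3 16 18 1 8 17 12 6 4)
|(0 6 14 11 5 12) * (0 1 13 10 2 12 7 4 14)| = 10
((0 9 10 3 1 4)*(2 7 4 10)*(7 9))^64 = ((0 7 4)(1 10 3)(2 9))^64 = (0 7 4)(1 10 3)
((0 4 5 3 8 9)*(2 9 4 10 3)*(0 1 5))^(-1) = ((0 10 3 8 4)(1 5 2 9))^(-1) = (0 4 8 3 10)(1 9 2 5)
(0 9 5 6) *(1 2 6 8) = (0 9 5 8 1 2 6) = [9, 2, 6, 3, 4, 8, 0, 7, 1, 5]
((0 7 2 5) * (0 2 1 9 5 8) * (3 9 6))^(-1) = (0 8 2 5 9 3 6 1 7) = ((0 7 1 6 3 9 5 2 8))^(-1)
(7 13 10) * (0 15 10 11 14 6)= (0 15 10 7 13 11 14 6)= [15, 1, 2, 3, 4, 5, 0, 13, 8, 9, 7, 14, 12, 11, 6, 10]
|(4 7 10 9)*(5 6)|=|(4 7 10 9)(5 6)|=4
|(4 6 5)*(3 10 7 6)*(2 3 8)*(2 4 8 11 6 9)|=|(2 3 10 7 9)(4 11 6 5 8)|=5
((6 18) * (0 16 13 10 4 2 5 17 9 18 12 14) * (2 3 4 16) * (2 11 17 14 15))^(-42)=(0 17 18 12 2 14 11 9 6 15 5)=((0 11 17 9 18 6 12 15 2 5 14)(3 4)(10 16 13))^(-42)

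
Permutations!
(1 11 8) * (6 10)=[0, 11, 2, 3, 4, 5, 10, 7, 1, 9, 6, 8]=(1 11 8)(6 10)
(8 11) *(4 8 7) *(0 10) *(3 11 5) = (0 10)(3 11 7 4 8 5) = [10, 1, 2, 11, 8, 3, 6, 4, 5, 9, 0, 7]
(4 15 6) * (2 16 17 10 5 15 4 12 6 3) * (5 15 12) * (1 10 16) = (1 10 15 3 2)(5 12 6)(16 17) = [0, 10, 1, 2, 4, 12, 5, 7, 8, 9, 15, 11, 6, 13, 14, 3, 17, 16]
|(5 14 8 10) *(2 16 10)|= |(2 16 10 5 14 8)|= 6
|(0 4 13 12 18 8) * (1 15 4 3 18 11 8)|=|(0 3 18 1 15 4 13 12 11 8)|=10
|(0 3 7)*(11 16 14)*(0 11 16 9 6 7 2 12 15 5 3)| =20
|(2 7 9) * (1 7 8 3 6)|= 7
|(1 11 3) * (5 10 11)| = 5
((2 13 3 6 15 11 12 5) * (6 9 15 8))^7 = ((2 13 3 9 15 11 12 5)(6 8))^7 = (2 5 12 11 15 9 3 13)(6 8)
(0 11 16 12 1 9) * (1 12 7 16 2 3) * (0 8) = [11, 9, 3, 1, 4, 5, 6, 16, 0, 8, 10, 2, 12, 13, 14, 15, 7] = (0 11 2 3 1 9 8)(7 16)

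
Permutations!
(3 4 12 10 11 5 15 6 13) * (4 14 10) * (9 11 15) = [0, 1, 2, 14, 12, 9, 13, 7, 8, 11, 15, 5, 4, 3, 10, 6] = (3 14 10 15 6 13)(4 12)(5 9 11)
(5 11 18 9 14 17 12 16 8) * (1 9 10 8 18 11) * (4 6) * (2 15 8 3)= [0, 9, 15, 2, 6, 1, 4, 7, 5, 14, 3, 11, 16, 13, 17, 8, 18, 12, 10]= (1 9 14 17 12 16 18 10 3 2 15 8 5)(4 6)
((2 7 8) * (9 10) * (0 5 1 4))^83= (0 4 1 5)(2 8 7)(9 10)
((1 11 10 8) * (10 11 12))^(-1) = ((1 12 10 8))^(-1) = (1 8 10 12)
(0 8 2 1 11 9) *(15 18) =[8, 11, 1, 3, 4, 5, 6, 7, 2, 0, 10, 9, 12, 13, 14, 18, 16, 17, 15] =(0 8 2 1 11 9)(15 18)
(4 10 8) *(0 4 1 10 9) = (0 4 9)(1 10 8) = [4, 10, 2, 3, 9, 5, 6, 7, 1, 0, 8]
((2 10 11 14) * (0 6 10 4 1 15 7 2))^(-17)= ((0 6 10 11 14)(1 15 7 2 4))^(-17)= (0 11 6 14 10)(1 2 15 4 7)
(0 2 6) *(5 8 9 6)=(0 2 5 8 9 6)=[2, 1, 5, 3, 4, 8, 0, 7, 9, 6]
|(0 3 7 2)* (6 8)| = |(0 3 7 2)(6 8)| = 4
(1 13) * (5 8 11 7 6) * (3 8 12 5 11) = (1 13)(3 8)(5 12)(6 11 7) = [0, 13, 2, 8, 4, 12, 11, 6, 3, 9, 10, 7, 5, 1]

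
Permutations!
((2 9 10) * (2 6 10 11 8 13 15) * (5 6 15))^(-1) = ((2 9 11 8 13 5 6 10 15))^(-1) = (2 15 10 6 5 13 8 11 9)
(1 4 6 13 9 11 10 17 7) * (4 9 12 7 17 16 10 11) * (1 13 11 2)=(17)(1 9 4 6 11 2)(7 13 12)(10 16)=[0, 9, 1, 3, 6, 5, 11, 13, 8, 4, 16, 2, 7, 12, 14, 15, 10, 17]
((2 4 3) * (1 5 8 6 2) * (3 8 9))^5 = ((1 5 9 3)(2 4 8 6))^5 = (1 5 9 3)(2 4 8 6)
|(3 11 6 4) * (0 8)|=4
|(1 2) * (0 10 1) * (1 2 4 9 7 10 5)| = |(0 5 1 4 9 7 10 2)| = 8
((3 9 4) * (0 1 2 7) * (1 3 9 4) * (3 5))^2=(0 3 9 2)(1 7 5 4)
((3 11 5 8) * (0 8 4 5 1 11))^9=(1 11)(4 5)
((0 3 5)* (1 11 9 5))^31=((0 3 1 11 9 5))^31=(0 3 1 11 9 5)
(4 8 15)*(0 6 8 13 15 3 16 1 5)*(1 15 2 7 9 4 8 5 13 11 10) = [6, 13, 7, 16, 11, 0, 5, 9, 3, 4, 1, 10, 12, 2, 14, 8, 15] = (0 6 5)(1 13 2 7 9 4 11 10)(3 16 15 8)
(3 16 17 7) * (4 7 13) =(3 16 17 13 4 7) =[0, 1, 2, 16, 7, 5, 6, 3, 8, 9, 10, 11, 12, 4, 14, 15, 17, 13]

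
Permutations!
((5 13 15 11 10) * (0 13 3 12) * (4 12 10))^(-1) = (0 12 4 11 15 13)(3 5 10)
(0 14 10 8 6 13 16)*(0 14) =(6 13 16 14 10 8) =[0, 1, 2, 3, 4, 5, 13, 7, 6, 9, 8, 11, 12, 16, 10, 15, 14]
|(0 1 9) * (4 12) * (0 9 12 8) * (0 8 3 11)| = 6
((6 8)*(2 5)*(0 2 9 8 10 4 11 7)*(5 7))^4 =(0 2 7)(4 8 11 6 5 10 9)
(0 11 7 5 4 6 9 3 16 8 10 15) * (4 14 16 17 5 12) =(0 11 7 12 4 6 9 3 17 5 14 16 8 10 15) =[11, 1, 2, 17, 6, 14, 9, 12, 10, 3, 15, 7, 4, 13, 16, 0, 8, 5]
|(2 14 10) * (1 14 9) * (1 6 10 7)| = |(1 14 7)(2 9 6 10)| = 12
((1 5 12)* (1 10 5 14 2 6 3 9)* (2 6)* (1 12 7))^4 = (1 9 7 3 5 6 10 14 12)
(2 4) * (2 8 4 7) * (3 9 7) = (2 3 9 7)(4 8) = [0, 1, 3, 9, 8, 5, 6, 2, 4, 7]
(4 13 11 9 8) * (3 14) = (3 14)(4 13 11 9 8) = [0, 1, 2, 14, 13, 5, 6, 7, 4, 8, 10, 9, 12, 11, 3]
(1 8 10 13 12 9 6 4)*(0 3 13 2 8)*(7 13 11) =(0 3 11 7 13 12 9 6 4 1)(2 8 10) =[3, 0, 8, 11, 1, 5, 4, 13, 10, 6, 2, 7, 9, 12]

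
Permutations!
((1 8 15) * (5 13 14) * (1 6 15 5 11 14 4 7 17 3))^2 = ((1 8 5 13 4 7 17 3)(6 15)(11 14))^2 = (1 5 4 17)(3 8 13 7)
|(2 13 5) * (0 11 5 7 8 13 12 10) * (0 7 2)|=|(0 11 5)(2 12 10 7 8 13)|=6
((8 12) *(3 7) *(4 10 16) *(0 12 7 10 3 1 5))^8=(16)(0 8 1)(5 12 7)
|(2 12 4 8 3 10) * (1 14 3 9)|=|(1 14 3 10 2 12 4 8 9)|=9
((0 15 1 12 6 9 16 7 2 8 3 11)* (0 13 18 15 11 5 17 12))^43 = (0 11 13 18 15 1)(2 5 6 7 3 12 16 8 17 9)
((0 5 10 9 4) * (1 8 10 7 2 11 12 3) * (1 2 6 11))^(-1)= ((0 5 7 6 11 12 3 2 1 8 10 9 4))^(-1)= (0 4 9 10 8 1 2 3 12 11 6 7 5)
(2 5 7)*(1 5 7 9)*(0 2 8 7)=(0 2)(1 5 9)(7 8)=[2, 5, 0, 3, 4, 9, 6, 8, 7, 1]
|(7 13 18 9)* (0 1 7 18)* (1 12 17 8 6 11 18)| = |(0 12 17 8 6 11 18 9 1 7 13)| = 11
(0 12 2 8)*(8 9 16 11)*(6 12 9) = [9, 1, 6, 3, 4, 5, 12, 7, 0, 16, 10, 8, 2, 13, 14, 15, 11] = (0 9 16 11 8)(2 6 12)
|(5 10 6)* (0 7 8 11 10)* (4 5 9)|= |(0 7 8 11 10 6 9 4 5)|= 9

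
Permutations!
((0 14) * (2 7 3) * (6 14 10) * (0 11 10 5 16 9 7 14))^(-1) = (0 6 10 11 14 2 3 7 9 16 5)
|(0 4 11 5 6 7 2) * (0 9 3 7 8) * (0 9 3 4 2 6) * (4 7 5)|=4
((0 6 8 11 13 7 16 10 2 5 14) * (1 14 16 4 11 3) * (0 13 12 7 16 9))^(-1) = (0 9 5 2 10 16 13 14 1 3 8 6)(4 7 12 11)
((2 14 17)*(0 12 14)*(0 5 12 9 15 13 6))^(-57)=(0 13 9 6 15)(2 14 5 17 12)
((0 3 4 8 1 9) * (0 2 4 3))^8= ((1 9 2 4 8))^8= (1 4 9 8 2)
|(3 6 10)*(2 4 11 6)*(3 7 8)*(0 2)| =9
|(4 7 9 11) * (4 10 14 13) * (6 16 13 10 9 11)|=|(4 7 11 9 6 16 13)(10 14)|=14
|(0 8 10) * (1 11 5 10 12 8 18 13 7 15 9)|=|(0 18 13 7 15 9 1 11 5 10)(8 12)|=10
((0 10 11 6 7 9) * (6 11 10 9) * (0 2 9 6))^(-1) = (11)(0 7 6)(2 9) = ((11)(0 6 7)(2 9))^(-1)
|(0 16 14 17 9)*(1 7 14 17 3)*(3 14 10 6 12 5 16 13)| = 12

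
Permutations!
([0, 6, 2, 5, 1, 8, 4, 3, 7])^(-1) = [0, 4, 2, 7, 6, 3, 1, 8, 5]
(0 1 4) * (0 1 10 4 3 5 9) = (0 10 4 1 3 5 9) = [10, 3, 2, 5, 1, 9, 6, 7, 8, 0, 4]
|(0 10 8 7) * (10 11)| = |(0 11 10 8 7)| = 5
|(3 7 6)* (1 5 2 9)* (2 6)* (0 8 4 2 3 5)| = |(0 8 4 2 9 1)(3 7)(5 6)| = 6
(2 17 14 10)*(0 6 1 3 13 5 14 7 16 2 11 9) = (0 6 1 3 13 5 14 10 11 9)(2 17 7 16) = [6, 3, 17, 13, 4, 14, 1, 16, 8, 0, 11, 9, 12, 5, 10, 15, 2, 7]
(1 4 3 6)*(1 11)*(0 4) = (0 4 3 6 11 1) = [4, 0, 2, 6, 3, 5, 11, 7, 8, 9, 10, 1]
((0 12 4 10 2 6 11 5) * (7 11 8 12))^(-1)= (0 5 11 7)(2 10 4 12 8 6)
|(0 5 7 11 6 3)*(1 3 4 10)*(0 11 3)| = 9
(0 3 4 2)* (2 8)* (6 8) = [3, 1, 0, 4, 6, 5, 8, 7, 2] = (0 3 4 6 8 2)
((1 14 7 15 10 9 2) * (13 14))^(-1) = ((1 13 14 7 15 10 9 2))^(-1) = (1 2 9 10 15 7 14 13)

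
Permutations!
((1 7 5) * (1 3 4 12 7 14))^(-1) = ((1 14)(3 4 12 7 5))^(-1) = (1 14)(3 5 7 12 4)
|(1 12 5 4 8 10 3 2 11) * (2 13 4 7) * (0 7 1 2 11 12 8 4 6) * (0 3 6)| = |(0 7 11 2 12 5 1 8 10 6 3 13)| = 12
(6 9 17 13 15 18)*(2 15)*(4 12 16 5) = [0, 1, 15, 3, 12, 4, 9, 7, 8, 17, 10, 11, 16, 2, 14, 18, 5, 13, 6] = (2 15 18 6 9 17 13)(4 12 16 5)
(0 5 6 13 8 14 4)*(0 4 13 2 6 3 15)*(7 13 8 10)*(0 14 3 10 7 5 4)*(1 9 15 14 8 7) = (0 4)(1 9 15 8 3 14 7 13)(2 6)(5 10) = [4, 9, 6, 14, 0, 10, 2, 13, 3, 15, 5, 11, 12, 1, 7, 8]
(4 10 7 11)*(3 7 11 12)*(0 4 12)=(0 4 10 11 12 3 7)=[4, 1, 2, 7, 10, 5, 6, 0, 8, 9, 11, 12, 3]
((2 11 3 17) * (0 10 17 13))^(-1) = (0 13 3 11 2 17 10)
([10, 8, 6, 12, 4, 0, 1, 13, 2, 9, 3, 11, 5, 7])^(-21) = [5, 6, 8, 10, 4, 12, 2, 13, 1, 9, 0, 11, 3, 7]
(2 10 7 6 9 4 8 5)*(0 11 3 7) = (0 11 3 7 6 9 4 8 5 2 10) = [11, 1, 10, 7, 8, 2, 9, 6, 5, 4, 0, 3]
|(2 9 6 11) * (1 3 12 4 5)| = |(1 3 12 4 5)(2 9 6 11)| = 20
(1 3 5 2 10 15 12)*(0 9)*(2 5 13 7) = (0 9)(1 3 13 7 2 10 15 12) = [9, 3, 10, 13, 4, 5, 6, 2, 8, 0, 15, 11, 1, 7, 14, 12]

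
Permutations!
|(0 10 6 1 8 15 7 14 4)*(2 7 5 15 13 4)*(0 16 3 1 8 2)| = 12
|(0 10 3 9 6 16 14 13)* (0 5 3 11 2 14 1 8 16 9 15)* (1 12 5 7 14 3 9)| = |(0 10 11 2 3 15)(1 8 16 12 5 9 6)(7 14 13)| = 42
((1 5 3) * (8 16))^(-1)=((1 5 3)(8 16))^(-1)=(1 3 5)(8 16)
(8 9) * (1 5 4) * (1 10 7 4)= [0, 5, 2, 3, 10, 1, 6, 4, 9, 8, 7]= (1 5)(4 10 7)(8 9)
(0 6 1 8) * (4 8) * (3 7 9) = (0 6 1 4 8)(3 7 9) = [6, 4, 2, 7, 8, 5, 1, 9, 0, 3]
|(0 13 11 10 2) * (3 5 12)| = 15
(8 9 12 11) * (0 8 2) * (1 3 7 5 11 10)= (0 8 9 12 10 1 3 7 5 11 2)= [8, 3, 0, 7, 4, 11, 6, 5, 9, 12, 1, 2, 10]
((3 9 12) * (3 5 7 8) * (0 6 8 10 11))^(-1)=(0 11 10 7 5 12 9 3 8 6)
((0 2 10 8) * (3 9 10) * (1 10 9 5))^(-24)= (0 1 2 10 3 8 5)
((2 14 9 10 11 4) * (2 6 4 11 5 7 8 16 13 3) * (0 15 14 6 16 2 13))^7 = (0 8 14 6 10 16 7 15 2 9 4 5)(3 13)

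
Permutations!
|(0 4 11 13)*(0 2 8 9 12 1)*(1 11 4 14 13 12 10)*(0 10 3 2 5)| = |(0 14 13 5)(1 10)(2 8 9 3)(11 12)| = 4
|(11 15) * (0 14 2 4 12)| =10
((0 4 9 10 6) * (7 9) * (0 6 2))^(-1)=((0 4 7 9 10 2))^(-1)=(0 2 10 9 7 4)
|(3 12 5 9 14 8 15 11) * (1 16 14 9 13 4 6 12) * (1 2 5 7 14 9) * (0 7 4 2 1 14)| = |(0 7)(1 16 9 14 8 15 11 3)(2 5 13)(4 6 12)| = 24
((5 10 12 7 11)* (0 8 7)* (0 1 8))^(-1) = ((1 8 7 11 5 10 12))^(-1) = (1 12 10 5 11 7 8)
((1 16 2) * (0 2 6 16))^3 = (6 16)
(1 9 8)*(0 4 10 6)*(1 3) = (0 4 10 6)(1 9 8 3) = [4, 9, 2, 1, 10, 5, 0, 7, 3, 8, 6]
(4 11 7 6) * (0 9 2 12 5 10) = (0 9 2 12 5 10)(4 11 7 6) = [9, 1, 12, 3, 11, 10, 4, 6, 8, 2, 0, 7, 5]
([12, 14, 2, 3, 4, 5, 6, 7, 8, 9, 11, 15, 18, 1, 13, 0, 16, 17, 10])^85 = [12, 14, 2, 3, 4, 5, 6, 7, 8, 9, 11, 15, 18, 1, 13, 0, 16, 17, 10]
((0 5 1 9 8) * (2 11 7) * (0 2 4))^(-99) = (11)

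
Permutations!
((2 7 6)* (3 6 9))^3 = (2 3 7 6 9)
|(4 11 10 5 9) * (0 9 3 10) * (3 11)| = |(0 9 4 3 10 5 11)| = 7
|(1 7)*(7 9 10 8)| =|(1 9 10 8 7)| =5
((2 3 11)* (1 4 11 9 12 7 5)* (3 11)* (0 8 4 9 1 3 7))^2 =(0 4 5 1 12 8 7 3 9)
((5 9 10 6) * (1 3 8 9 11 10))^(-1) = ((1 3 8 9)(5 11 10 6))^(-1) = (1 9 8 3)(5 6 10 11)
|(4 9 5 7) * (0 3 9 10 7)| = 12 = |(0 3 9 5)(4 10 7)|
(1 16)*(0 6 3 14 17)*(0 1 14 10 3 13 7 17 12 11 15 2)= (0 6 13 7 17 1 16 14 12 11 15 2)(3 10)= [6, 16, 0, 10, 4, 5, 13, 17, 8, 9, 3, 15, 11, 7, 12, 2, 14, 1]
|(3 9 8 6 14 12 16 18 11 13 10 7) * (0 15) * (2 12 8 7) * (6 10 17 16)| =30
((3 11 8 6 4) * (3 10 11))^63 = (4 8 10 6 11)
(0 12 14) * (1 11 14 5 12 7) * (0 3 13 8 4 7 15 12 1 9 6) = (0 15 12 5 1 11 14 3 13 8 4 7 9 6) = [15, 11, 2, 13, 7, 1, 0, 9, 4, 6, 10, 14, 5, 8, 3, 12]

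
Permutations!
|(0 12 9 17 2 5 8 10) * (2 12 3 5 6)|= |(0 3 5 8 10)(2 6)(9 17 12)|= 30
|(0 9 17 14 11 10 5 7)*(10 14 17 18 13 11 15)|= 10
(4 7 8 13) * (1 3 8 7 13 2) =(1 3 8 2)(4 13) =[0, 3, 1, 8, 13, 5, 6, 7, 2, 9, 10, 11, 12, 4]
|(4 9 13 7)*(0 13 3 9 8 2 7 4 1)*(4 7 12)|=|(0 13 7 1)(2 12 4 8)(3 9)|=4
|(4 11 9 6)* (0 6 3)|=6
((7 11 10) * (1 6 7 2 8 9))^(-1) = (1 9 8 2 10 11 7 6)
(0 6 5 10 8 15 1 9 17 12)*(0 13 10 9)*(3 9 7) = (0 6 5 7 3 9 17 12 13 10 8 15 1) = [6, 0, 2, 9, 4, 7, 5, 3, 15, 17, 8, 11, 13, 10, 14, 1, 16, 12]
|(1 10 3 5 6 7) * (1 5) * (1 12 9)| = |(1 10 3 12 9)(5 6 7)| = 15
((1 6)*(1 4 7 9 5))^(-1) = (1 5 9 7 4 6)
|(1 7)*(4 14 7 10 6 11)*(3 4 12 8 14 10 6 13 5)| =35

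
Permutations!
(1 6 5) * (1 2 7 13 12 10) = (1 6 5 2 7 13 12 10) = [0, 6, 7, 3, 4, 2, 5, 13, 8, 9, 1, 11, 10, 12]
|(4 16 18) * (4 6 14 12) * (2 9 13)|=|(2 9 13)(4 16 18 6 14 12)|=6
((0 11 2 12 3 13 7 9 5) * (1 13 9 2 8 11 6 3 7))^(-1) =((0 6 3 9 5)(1 13)(2 12 7)(8 11))^(-1) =(0 5 9 3 6)(1 13)(2 7 12)(8 11)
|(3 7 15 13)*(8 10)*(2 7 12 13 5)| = 12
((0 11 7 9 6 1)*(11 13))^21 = (13)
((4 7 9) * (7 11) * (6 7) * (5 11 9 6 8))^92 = ((4 9)(5 11 8)(6 7))^92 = (5 8 11)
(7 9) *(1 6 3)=[0, 6, 2, 1, 4, 5, 3, 9, 8, 7]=(1 6 3)(7 9)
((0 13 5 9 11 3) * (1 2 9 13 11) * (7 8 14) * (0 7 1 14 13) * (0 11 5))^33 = (0 8 3 5 13 7 11)(1 2 9 14)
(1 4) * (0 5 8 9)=(0 5 8 9)(1 4)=[5, 4, 2, 3, 1, 8, 6, 7, 9, 0]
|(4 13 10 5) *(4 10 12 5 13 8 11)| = |(4 8 11)(5 10 13 12)| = 12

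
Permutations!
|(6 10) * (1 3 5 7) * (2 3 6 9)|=|(1 6 10 9 2 3 5 7)|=8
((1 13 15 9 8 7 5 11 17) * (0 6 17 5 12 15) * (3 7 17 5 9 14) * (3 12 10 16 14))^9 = ((0 6 5 11 9 8 17 1 13)(3 7 10 16 14 12 15))^9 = (17)(3 10 14 15 7 16 12)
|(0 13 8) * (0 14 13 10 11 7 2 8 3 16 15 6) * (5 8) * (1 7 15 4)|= |(0 10 11 15 6)(1 7 2 5 8 14 13 3 16 4)|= 10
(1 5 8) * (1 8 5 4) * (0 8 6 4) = (0 8 6 4 1) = [8, 0, 2, 3, 1, 5, 4, 7, 6]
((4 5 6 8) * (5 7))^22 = ((4 7 5 6 8))^22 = (4 5 8 7 6)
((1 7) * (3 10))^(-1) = ((1 7)(3 10))^(-1) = (1 7)(3 10)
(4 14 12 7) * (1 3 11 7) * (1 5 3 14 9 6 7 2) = (1 14 12 5 3 11 2)(4 9 6 7) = [0, 14, 1, 11, 9, 3, 7, 4, 8, 6, 10, 2, 5, 13, 12]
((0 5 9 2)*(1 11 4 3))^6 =(0 9)(1 4)(2 5)(3 11)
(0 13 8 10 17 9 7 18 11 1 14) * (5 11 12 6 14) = (0 13 8 10 17 9 7 18 12 6 14)(1 5 11) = [13, 5, 2, 3, 4, 11, 14, 18, 10, 7, 17, 1, 6, 8, 0, 15, 16, 9, 12]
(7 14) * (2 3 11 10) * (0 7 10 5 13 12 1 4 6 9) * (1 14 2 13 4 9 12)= (0 7 2 3 11 5 4 6 12 14 10 13 1 9)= [7, 9, 3, 11, 6, 4, 12, 2, 8, 0, 13, 5, 14, 1, 10]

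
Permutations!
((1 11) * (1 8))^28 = (1 11 8)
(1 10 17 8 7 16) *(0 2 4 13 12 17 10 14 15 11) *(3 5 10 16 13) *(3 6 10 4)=(0 2 3 5 4 6 10 16 1 14 15 11)(7 13 12 17 8)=[2, 14, 3, 5, 6, 4, 10, 13, 7, 9, 16, 0, 17, 12, 15, 11, 1, 8]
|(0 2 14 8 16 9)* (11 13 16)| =8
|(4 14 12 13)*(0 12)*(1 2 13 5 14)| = 4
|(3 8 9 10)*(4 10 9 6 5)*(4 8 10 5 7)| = 10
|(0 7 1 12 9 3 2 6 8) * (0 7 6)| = 9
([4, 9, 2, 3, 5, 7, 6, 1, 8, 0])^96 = [0, 1, 2, 3, 4, 5, 6, 7, 8, 9]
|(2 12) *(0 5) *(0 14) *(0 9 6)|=10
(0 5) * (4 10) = [5, 1, 2, 3, 10, 0, 6, 7, 8, 9, 4] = (0 5)(4 10)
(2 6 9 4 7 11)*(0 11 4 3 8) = (0 11 2 6 9 3 8)(4 7) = [11, 1, 6, 8, 7, 5, 9, 4, 0, 3, 10, 2]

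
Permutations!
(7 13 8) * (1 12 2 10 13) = (1 12 2 10 13 8 7) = [0, 12, 10, 3, 4, 5, 6, 1, 7, 9, 13, 11, 2, 8]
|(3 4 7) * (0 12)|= 6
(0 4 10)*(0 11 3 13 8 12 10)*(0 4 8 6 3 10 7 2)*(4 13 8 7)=(0 7 2)(3 8 12 4 13 6)(10 11)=[7, 1, 0, 8, 13, 5, 3, 2, 12, 9, 11, 10, 4, 6]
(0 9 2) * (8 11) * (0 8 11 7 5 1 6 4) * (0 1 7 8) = (11)(0 9 2)(1 6 4)(5 7) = [9, 6, 0, 3, 1, 7, 4, 5, 8, 2, 10, 11]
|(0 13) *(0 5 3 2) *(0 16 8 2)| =|(0 13 5 3)(2 16 8)| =12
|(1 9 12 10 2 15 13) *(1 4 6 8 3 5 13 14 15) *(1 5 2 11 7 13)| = 26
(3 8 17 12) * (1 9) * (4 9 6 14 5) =(1 6 14 5 4 9)(3 8 17 12) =[0, 6, 2, 8, 9, 4, 14, 7, 17, 1, 10, 11, 3, 13, 5, 15, 16, 12]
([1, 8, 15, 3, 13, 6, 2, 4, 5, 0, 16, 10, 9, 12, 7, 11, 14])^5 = (0 2 14 9 6 16 12 5 10 13 8 11 4 1 15 7)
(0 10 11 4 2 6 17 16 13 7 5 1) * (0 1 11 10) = [0, 1, 6, 3, 2, 11, 17, 5, 8, 9, 10, 4, 12, 7, 14, 15, 13, 16] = (2 6 17 16 13 7 5 11 4)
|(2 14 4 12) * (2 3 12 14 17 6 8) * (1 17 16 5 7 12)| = |(1 17 6 8 2 16 5 7 12 3)(4 14)| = 10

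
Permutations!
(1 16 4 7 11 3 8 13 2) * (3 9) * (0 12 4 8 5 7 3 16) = (0 12 4 3 5 7 11 9 16 8 13 2 1) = [12, 0, 1, 5, 3, 7, 6, 11, 13, 16, 10, 9, 4, 2, 14, 15, 8]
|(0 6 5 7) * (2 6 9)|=6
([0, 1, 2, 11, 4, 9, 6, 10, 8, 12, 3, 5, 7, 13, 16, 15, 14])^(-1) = (3 10 7 12 9 5 11)(14 16)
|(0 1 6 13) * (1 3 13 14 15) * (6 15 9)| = 6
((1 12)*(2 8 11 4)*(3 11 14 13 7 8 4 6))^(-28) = (14)(3 6 11)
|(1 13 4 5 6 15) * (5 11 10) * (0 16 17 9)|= 8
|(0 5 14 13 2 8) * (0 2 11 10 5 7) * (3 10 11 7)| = 14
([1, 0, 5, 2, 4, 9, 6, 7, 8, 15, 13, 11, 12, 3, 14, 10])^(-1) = [1, 0, 3, 13, 4, 2, 6, 7, 8, 5, 15, 11, 12, 10, 14, 9]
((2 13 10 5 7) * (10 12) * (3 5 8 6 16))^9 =((2 13 12 10 8 6 16 3 5 7))^9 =(2 7 5 3 16 6 8 10 12 13)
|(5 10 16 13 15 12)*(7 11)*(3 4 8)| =6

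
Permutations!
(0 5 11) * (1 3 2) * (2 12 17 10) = (0 5 11)(1 3 12 17 10 2) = [5, 3, 1, 12, 4, 11, 6, 7, 8, 9, 2, 0, 17, 13, 14, 15, 16, 10]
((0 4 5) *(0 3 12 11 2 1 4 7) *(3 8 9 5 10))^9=((0 7)(1 4 10 3 12 11 2)(5 8 9))^9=(0 7)(1 10 12 2 4 3 11)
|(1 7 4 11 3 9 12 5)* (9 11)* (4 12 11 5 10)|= 9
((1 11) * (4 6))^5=((1 11)(4 6))^5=(1 11)(4 6)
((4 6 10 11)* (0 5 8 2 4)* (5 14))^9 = (14)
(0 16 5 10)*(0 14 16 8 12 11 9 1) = (0 8 12 11 9 1)(5 10 14 16) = [8, 0, 2, 3, 4, 10, 6, 7, 12, 1, 14, 9, 11, 13, 16, 15, 5]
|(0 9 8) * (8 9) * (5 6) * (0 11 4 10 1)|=6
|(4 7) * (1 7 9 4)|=|(1 7)(4 9)|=2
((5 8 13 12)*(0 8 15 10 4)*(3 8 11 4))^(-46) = (0 4 11)(3 12 10 13 15 8 5)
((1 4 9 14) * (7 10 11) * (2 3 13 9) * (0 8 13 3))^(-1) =((0 8 13 9 14 1 4 2)(7 10 11))^(-1) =(0 2 4 1 14 9 13 8)(7 11 10)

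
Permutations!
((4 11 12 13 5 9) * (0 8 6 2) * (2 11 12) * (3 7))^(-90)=((0 8 6 11 2)(3 7)(4 12 13 5 9))^(-90)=(13)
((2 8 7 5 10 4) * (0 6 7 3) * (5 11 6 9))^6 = (11)(0 8 4 5)(2 10 9 3)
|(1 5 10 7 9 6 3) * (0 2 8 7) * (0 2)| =9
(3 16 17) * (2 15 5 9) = (2 15 5 9)(3 16 17) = [0, 1, 15, 16, 4, 9, 6, 7, 8, 2, 10, 11, 12, 13, 14, 5, 17, 3]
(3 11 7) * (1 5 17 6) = (1 5 17 6)(3 11 7) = [0, 5, 2, 11, 4, 17, 1, 3, 8, 9, 10, 7, 12, 13, 14, 15, 16, 6]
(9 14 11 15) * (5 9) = (5 9 14 11 15) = [0, 1, 2, 3, 4, 9, 6, 7, 8, 14, 10, 15, 12, 13, 11, 5]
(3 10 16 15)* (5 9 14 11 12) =(3 10 16 15)(5 9 14 11 12) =[0, 1, 2, 10, 4, 9, 6, 7, 8, 14, 16, 12, 5, 13, 11, 3, 15]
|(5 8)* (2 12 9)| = 6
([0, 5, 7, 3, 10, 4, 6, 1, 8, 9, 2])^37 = (1 5 4 10 2 7)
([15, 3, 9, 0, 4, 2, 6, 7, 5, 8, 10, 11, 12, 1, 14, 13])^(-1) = [3, 13, 5, 1, 4, 8, 6, 7, 9, 2, 10, 11, 12, 15, 14, 0]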